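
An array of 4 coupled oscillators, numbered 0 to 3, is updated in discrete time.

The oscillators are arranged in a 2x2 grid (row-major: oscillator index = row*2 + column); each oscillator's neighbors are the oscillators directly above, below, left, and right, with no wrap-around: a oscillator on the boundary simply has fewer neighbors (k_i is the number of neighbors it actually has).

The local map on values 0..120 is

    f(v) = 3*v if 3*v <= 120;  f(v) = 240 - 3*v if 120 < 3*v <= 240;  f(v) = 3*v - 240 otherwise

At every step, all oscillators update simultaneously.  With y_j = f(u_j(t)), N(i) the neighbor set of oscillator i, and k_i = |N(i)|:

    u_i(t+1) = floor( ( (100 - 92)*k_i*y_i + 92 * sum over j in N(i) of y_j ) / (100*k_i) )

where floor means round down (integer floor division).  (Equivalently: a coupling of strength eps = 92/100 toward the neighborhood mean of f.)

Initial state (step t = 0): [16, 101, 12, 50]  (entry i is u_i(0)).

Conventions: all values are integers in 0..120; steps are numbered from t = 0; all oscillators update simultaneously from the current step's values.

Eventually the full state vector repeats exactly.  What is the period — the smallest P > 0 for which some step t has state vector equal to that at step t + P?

Answer: 6
Key observation: The state at step 53, [100, 115, 115, 100], reappears at step 59 — and no state repeats earlier — so the cycle the system enters has period 6.

Derivation:
t=0: [16, 101, 12, 50]
t=1: [49, 68, 66, 52]
t=2: [43, 84, 84, 42]
t=3: [19, 104, 104, 20]
t=4: [70, 59, 59, 71]
t=5: [60, 31, 31, 60]
t=6: [90, 62, 62, 90]
t=7: [52, 31, 31, 52]
t=8: [92, 84, 84, 92]
t=9: [13, 34, 34, 13]
t=10: [96, 44, 44, 96]
t=11: [103, 52, 52, 103]
t=12: [82, 70, 70, 82]
t=13: [28, 7, 7, 28]
t=14: [26, 78, 78, 26]
t=15: [11, 72, 72, 11]
t=16: [24, 32, 32, 24]
t=17: [94, 73, 73, 94]
t=18: [22, 40, 40, 22]
t=19: [115, 70, 70, 115]
t=20: [36, 99, 99, 36]
t=21: [61, 103, 103, 61]
t=22: [68, 57, 57, 68]
t=23: [66, 38, 38, 66]
t=24: [108, 47, 47, 108]
t=25: [97, 85, 85, 97]
t=26: [17, 48, 48, 17]
t=27: [92, 54, 54, 92]
t=28: [74, 39, 39, 74]
t=29: [109, 25, 25, 109]
t=30: [75, 86, 86, 75]
t=31: [17, 15, 15, 17]
t=32: [45, 50, 50, 45]
t=33: [91, 103, 103, 91]
t=34: [66, 35, 35, 66]
t=35: [99, 47, 47, 99]
t=36: [95, 60, 60, 95]
t=37: [58, 46, 46, 58]
t=38: [99, 68, 68, 99]
t=39: [37, 55, 55, 37]
t=40: [77, 108, 108, 77]
t=41: [78, 15, 15, 78]
t=42: [41, 9, 9, 41]
t=43: [34, 109, 109, 34]
t=44: [88, 100, 100, 88]
t=45: [57, 26, 26, 57]
t=46: [77, 69, 69, 77]
t=47: [31, 10, 10, 31]
t=48: [35, 87, 87, 35]
t=49: [27, 98, 98, 27]
t=50: [56, 78, 78, 56]
t=51: [11, 66, 66, 11]
t=52: [41, 33, 33, 41]
t=53: [100, 115, 115, 100]
t=54: [101, 63, 63, 101]
t=55: [51, 62, 62, 51]
t=56: [56, 84, 84, 56]
t=57: [16, 67, 67, 16]
t=58: [39, 47, 47, 39]
t=59: [100, 115, 115, 100]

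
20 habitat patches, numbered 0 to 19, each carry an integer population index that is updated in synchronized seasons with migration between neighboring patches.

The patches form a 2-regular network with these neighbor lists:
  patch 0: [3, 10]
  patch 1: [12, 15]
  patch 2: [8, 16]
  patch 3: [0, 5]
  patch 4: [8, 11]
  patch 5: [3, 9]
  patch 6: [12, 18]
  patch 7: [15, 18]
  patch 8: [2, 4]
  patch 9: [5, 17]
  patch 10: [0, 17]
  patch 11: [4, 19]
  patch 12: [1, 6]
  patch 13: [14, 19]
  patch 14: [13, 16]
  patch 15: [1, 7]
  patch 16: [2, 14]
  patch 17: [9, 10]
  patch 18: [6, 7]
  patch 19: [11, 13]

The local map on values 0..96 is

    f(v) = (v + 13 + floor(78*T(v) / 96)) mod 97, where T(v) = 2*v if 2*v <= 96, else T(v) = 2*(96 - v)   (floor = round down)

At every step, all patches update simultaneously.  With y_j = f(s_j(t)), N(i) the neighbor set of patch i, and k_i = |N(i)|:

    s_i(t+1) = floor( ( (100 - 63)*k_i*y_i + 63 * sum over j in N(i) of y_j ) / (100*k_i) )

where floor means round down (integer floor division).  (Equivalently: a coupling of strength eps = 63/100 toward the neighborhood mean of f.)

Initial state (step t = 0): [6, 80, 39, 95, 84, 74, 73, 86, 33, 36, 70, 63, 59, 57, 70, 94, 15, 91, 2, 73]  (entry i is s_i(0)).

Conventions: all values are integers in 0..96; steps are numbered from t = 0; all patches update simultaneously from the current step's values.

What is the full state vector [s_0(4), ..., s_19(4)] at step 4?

Simulating step by step:
t=0: [6, 80, 39, 95, 84, 74, 73, 86, 33, 36, 70, 63, 59, 57, 70, 94, 15, 91, 2, 73]
t=1: [22, 23, 23, 21, 17, 16, 26, 16, 12, 16, 23, 26, 28, 30, 38, 17, 33, 17, 20, 31]
t=2: [70, 72, 41, 64, 60, 59, 77, 58, 57, 55, 67, 77, 80, 68, 34, 61, 28, 61, 66, 88]
t=3: [29, 27, 46, 31, 31, 34, 24, 32, 31, 35, 30, 24, 23, 17, 38, 31, 40, 33, 29, 22]
t=4: [91, 83, 49, 64, 88, 33, 79, 57, 75, 4, 62, 79, 77, 47, 30, 60, 23, 31, 56, 67]

Answer: [91, 83, 49, 64, 88, 33, 79, 57, 75, 4, 62, 79, 77, 47, 30, 60, 23, 31, 56, 67]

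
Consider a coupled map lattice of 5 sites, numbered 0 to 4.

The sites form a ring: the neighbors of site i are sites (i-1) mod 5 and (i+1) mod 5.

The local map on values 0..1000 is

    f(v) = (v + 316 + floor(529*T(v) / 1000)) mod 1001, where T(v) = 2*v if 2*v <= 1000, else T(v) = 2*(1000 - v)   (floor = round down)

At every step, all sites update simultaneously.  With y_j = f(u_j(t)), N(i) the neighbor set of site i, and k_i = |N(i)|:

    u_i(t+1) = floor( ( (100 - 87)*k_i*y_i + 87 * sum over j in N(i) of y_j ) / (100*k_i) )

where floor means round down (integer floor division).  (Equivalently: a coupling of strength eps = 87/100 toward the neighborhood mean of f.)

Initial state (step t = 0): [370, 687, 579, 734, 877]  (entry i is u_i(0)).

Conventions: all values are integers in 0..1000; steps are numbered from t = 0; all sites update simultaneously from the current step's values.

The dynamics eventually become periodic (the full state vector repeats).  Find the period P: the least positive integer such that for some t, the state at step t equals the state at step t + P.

Simulating step by step:
t=0: [370, 687, 579, 734, 877]
t=1: [294, 223, 332, 330, 218]
t=2: [788, 935, 899, 896, 932]
t=3: [319, 322, 319, 319, 323]
t=4: [978, 972, 974, 975, 973]
t=5: [316, 316, 316, 316, 316]
t=6: [966, 966, 966, 966, 966]
t=7: [316, 316, 316, 316, 316]

Answer: 2
Key observation: The state at step 5, [316, 316, 316, 316, 316], reappears at step 7 — and no state repeats earlier — so the cycle the system enters has period 2.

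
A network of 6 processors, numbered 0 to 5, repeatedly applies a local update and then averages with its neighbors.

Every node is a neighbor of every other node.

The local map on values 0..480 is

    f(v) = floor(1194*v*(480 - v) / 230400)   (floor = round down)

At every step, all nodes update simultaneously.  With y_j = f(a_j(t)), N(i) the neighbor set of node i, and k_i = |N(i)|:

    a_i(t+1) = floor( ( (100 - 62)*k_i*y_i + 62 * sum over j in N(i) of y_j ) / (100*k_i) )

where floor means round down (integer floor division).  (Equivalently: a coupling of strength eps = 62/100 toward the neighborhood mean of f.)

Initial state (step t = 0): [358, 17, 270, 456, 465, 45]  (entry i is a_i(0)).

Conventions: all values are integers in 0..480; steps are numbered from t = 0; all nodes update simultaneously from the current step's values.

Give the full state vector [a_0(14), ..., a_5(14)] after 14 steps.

Simulating step by step:
t=0: [358, 17, 270, 456, 465, 45]
t=1: [151, 103, 168, 107, 102, 119]
t=2: [233, 219, 237, 220, 219, 224]
t=3: [297, 296, 297, 296, 296, 296]
t=4: [281, 281, 281, 281, 281, 281]
t=5: [289, 289, 289, 289, 289, 289]
t=6: [286, 286, 286, 286, 286, 286]
t=7: [287, 287, 287, 287, 287, 287]
t=8: [287, 287, 287, 287, 287, 287]
t=9: [287, 287, 287, 287, 287, 287]
t=10: [287, 287, 287, 287, 287, 287]
t=11: [287, 287, 287, 287, 287, 287]
t=12: [287, 287, 287, 287, 287, 287]
t=13: [287, 287, 287, 287, 287, 287]
t=14: [287, 287, 287, 287, 287, 287]

Answer: [287, 287, 287, 287, 287, 287]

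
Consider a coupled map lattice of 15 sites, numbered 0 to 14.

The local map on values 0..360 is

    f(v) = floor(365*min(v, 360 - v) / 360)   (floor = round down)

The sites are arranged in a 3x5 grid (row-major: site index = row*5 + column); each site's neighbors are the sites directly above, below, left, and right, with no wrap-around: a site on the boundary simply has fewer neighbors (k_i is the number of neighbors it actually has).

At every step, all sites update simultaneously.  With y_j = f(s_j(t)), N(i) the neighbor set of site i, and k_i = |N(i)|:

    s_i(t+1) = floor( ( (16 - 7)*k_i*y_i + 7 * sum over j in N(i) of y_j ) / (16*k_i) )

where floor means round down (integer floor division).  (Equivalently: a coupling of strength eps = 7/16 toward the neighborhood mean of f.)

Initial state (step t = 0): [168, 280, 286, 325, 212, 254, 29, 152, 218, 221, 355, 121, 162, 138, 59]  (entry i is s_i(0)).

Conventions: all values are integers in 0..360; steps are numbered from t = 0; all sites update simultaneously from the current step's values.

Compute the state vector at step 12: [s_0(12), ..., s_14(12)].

Simulating step by step:
t=0: [168, 280, 286, 325, 212, 254, 29, 152, 218, 221, 355, 121, 162, 138, 59]
t=1: [136, 85, 81, 73, 122, 89, 67, 131, 131, 130, 52, 97, 152, 131, 94]
t=2: [115, 90, 88, 90, 114, 87, 82, 121, 125, 124, 70, 94, 139, 129, 110]
t=3: [104, 93, 94, 99, 111, 88, 90, 116, 122, 121, 79, 96, 129, 128, 118]
t=4: [99, 95, 98, 104, 111, 90, 94, 113, 120, 120, 85, 98, 123, 126, 121]
t=5: [97, 96, 101, 107, 112, 92, 97, 112, 119, 119, 89, 100, 119, 124, 122]
t=6: [96, 98, 103, 109, 113, 94, 99, 111, 118, 119, 93, 101, 116, 123, 122]
t=7: [97, 99, 105, 111, 114, 95, 100, 111, 117, 119, 95, 102, 115, 122, 122]
t=8: [98, 100, 106, 112, 115, 97, 101, 111, 117, 119, 97, 103, 114, 121, 122]
t=9: [99, 101, 107, 113, 116, 98, 102, 111, 117, 119, 99, 104, 113, 120, 122]
t=10: [100, 102, 108, 114, 117, 99, 103, 111, 117, 119, 100, 105, 113, 119, 121]
t=11: [101, 103, 109, 115, 117, 100, 104, 111, 117, 119, 101, 106, 113, 119, 121]
t=12: [102, 104, 110, 115, 118, 101, 105, 111, 117, 119, 102, 107, 113, 119, 121]

Answer: [102, 104, 110, 115, 118, 101, 105, 111, 117, 119, 102, 107, 113, 119, 121]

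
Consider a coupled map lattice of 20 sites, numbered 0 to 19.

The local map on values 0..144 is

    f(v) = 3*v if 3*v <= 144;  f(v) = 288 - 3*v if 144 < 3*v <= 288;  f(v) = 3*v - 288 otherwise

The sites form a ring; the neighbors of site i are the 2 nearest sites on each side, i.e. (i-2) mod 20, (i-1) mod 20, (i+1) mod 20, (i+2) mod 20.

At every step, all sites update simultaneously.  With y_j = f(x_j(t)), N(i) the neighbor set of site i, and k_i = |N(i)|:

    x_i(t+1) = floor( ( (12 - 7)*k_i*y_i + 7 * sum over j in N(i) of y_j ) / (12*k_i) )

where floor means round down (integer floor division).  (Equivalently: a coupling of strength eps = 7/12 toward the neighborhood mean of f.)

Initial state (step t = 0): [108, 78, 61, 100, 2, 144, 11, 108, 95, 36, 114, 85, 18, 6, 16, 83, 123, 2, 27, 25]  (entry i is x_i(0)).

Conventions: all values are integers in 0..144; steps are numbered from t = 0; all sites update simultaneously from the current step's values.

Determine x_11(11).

Simulating step by step:
t=0: [108, 78, 61, 100, 2, 144, 11, 108, 95, 36, 114, 85, 18, 6, 16, 83, 123, 2, 27, 25]
t=1: [60, 55, 59, 50, 45, 72, 41, 57, 34, 63, 51, 47, 44, 32, 48, 38, 59, 42, 62, 57]
t=2: [111, 120, 119, 121, 121, 104, 113, 106, 111, 113, 125, 126, 130, 117, 126, 117, 117, 117, 109, 115]
t=3: [53, 65, 67, 66, 63, 43, 46, 37, 50, 58, 78, 81, 90, 76, 79, 66, 63, 58, 49, 55]
t=4: [118, 101, 96, 97, 106, 117, 127, 121, 118, 98, 68, 54, 38, 54, 60, 84, 99, 113, 126, 120]
t=5: [53, 26, 16, 17, 35, 55, 72, 64, 65, 53, 80, 100, 112, 108, 86, 57, 45, 51, 66, 62]
t=6: [100, 80, 72, 72, 86, 98, 90, 100, 89, 90, 61, 43, 38, 45, 61, 97, 110, 121, 110, 105]
t=7: [32, 46, 53, 52, 37, 21, 17, 14, 31, 46, 84, 108, 116, 107, 86, 53, 50, 47, 40, 37]
t=8: [112, 125, 123, 119, 100, 75, 66, 67, 77, 87, 62, 53, 44, 50, 65, 103, 118, 131, 120, 118]
t=9: [64, 74, 65, 64, 49, 63, 69, 70, 68, 65, 92, 111, 122, 112, 90, 67, 69, 76, 71, 73]
t=10: [84, 79, 96, 98, 112, 99, 92, 84, 73, 70, 48, 52, 50, 53, 50, 66, 68, 70, 75, 72]
t=11: [42, 37, 20, 18, 23, 18, 28, 39, 68, 88, 120, 126, 136, 126, 121, 100, 88, 77, 65, 63]

Answer: x_11(11) = 126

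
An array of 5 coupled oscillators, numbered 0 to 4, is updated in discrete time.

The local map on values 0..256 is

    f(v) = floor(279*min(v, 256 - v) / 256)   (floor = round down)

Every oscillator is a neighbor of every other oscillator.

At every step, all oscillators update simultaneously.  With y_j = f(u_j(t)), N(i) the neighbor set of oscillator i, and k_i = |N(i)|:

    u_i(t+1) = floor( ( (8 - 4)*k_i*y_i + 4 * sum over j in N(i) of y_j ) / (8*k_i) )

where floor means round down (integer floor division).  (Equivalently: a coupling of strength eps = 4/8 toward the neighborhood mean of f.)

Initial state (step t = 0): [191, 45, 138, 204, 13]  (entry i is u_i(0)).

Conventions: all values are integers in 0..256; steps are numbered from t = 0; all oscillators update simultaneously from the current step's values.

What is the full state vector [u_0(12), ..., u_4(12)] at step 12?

Simulating step by step:
t=0: [191, 45, 138, 204, 13]
t=1: [65, 58, 87, 60, 44]
t=2: [68, 66, 77, 66, 60]
t=3: [73, 72, 76, 72, 69]
t=4: [78, 78, 79, 78, 77]
t=5: [84, 84, 85, 84, 84]
t=6: [91, 91, 91, 91, 91]
t=7: [99, 99, 99, 99, 99]
t=8: [107, 107, 107, 107, 107]
t=9: [116, 116, 116, 116, 116]
t=10: [126, 126, 126, 126, 126]
t=11: [137, 137, 137, 137, 137]
t=12: [129, 129, 129, 129, 129]

Answer: [129, 129, 129, 129, 129]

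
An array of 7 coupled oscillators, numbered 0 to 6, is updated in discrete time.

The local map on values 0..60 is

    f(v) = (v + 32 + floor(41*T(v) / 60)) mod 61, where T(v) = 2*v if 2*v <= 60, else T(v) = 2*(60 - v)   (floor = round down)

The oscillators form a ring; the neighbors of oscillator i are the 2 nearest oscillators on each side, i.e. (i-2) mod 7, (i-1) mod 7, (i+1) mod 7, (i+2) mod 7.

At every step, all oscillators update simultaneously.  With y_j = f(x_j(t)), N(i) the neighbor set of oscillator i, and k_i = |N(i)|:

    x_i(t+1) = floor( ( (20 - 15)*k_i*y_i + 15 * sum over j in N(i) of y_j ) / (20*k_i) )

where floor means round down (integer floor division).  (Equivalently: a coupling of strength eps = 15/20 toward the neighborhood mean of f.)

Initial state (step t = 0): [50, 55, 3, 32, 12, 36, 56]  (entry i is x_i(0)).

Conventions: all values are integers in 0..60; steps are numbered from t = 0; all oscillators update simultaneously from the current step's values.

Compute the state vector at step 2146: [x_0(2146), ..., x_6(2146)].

Answer: [38, 38, 38, 38, 38, 38, 38]
Key observation: The state at step 3, [39, 39, 39, 39, 39, 39, 39], reappears at step 5: the system is in a cycle of period 2 from step 3 on.  Therefore the state at step 2146 equals the state at step 3 + ((2146 - 3) mod 2) = 4, which is [38, 38, 38, 38, 38, 38, 38].

Derivation:
t=0: [50, 55, 3, 32, 12, 36, 56]
t=1: [35, 35, 41, 42, 43, 41, 38]
t=2: [38, 38, 38, 37, 37, 37, 38]
t=3: [39, 39, 39, 39, 39, 39, 39]
t=4: [38, 38, 38, 38, 38, 38, 38]
t=5: [39, 39, 39, 39, 39, 39, 39]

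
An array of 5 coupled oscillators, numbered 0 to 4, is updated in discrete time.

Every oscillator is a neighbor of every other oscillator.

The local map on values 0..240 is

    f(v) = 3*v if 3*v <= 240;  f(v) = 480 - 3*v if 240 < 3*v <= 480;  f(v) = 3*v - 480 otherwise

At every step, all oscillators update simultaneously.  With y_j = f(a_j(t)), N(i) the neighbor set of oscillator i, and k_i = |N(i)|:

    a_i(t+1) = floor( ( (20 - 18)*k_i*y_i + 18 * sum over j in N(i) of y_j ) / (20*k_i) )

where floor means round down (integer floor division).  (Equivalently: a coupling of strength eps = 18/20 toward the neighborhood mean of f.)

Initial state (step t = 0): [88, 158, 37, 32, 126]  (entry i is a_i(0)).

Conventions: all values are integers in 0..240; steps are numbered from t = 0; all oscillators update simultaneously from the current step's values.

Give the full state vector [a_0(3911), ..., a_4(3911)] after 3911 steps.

Answer: [204, 204, 204, 204, 204]
Key observation: The state at step 5, [84, 84, 84, 84, 84], reappears at step 9: the system is in a cycle of period 4 from step 5 on.  Therefore the state at step 3911 equals the state at step 5 + ((3911 - 5) mod 4) = 7, which is [204, 204, 204, 204, 204].

Derivation:
t=0: [88, 158, 37, 32, 126]
t=1: [92, 118, 105, 107, 106]
t=2: [158, 167, 162, 163, 163]
t=3: [10, 8, 10, 10, 10]
t=4: [28, 29, 28, 28, 28]
t=5: [84, 84, 84, 84, 84]
t=6: [228, 228, 228, 228, 228]
t=7: [204, 204, 204, 204, 204]
t=8: [132, 132, 132, 132, 132]
t=9: [84, 84, 84, 84, 84]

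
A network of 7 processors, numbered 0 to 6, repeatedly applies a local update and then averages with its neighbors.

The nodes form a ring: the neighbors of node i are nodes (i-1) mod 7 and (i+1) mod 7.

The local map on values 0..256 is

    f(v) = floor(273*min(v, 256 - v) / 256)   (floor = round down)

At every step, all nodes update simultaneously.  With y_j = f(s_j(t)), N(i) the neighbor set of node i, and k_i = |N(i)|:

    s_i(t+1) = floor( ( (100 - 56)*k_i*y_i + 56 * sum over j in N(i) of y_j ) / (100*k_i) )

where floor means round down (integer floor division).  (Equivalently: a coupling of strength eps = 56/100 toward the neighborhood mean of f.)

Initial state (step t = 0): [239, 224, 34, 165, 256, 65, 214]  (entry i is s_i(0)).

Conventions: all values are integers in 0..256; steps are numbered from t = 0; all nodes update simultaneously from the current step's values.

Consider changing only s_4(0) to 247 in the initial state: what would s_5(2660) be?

Answer: s_5(2660) = 132
Key observation: The state at step 23, [132, 132, 132, 132, 132, 132, 132], reappears at step 24: the system is in a cycle of period 1 from step 23 on.  Therefore the state at step 2660 equals the state at step 23 + ((2660 - 23) mod 1) = 23, which is [132, 132, 132, 132, 132, 132, 132].

Derivation:
t=0: [239, 224, 34, 165, 247, 65, 214]
t=1: [29, 30, 52, 55, 50, 45, 43]
t=2: [34, 37, 49, 55, 52, 48, 41]
t=3: [38, 41, 50, 55, 54, 49, 43]
t=4: [42, 44, 51, 56, 55, 51, 45]
t=5: [45, 47, 53, 57, 57, 53, 48]
t=6: [48, 50, 55, 58, 58, 55, 51]
t=7: [52, 53, 57, 60, 60, 57, 54]
t=8: [55, 56, 59, 62, 62, 60, 57]
t=9: [58, 59, 62, 64, 65, 63, 60]
t=10: [61, 62, 65, 67, 68, 66, 63]
t=11: [65, 66, 68, 70, 71, 69, 67]
t=12: [69, 70, 72, 73, 74, 73, 71]
t=13: [73, 74, 75, 77, 77, 76, 75]
t=14: [77, 78, 79, 81, 81, 80, 79]
t=15: [82, 83, 84, 85, 85, 85, 83]
t=16: [87, 88, 89, 89, 90, 89, 88]
t=17: [92, 93, 93, 94, 94, 94, 93]
t=18: [98, 98, 99, 99, 100, 99, 99]
t=19: [104, 104, 104, 105, 105, 105, 104]
t=20: [110, 110, 110, 110, 111, 110, 110]
t=21: [117, 117, 117, 117, 117, 117, 117]
t=22: [124, 124, 124, 124, 124, 124, 124]
t=23: [132, 132, 132, 132, 132, 132, 132]
t=24: [132, 132, 132, 132, 132, 132, 132]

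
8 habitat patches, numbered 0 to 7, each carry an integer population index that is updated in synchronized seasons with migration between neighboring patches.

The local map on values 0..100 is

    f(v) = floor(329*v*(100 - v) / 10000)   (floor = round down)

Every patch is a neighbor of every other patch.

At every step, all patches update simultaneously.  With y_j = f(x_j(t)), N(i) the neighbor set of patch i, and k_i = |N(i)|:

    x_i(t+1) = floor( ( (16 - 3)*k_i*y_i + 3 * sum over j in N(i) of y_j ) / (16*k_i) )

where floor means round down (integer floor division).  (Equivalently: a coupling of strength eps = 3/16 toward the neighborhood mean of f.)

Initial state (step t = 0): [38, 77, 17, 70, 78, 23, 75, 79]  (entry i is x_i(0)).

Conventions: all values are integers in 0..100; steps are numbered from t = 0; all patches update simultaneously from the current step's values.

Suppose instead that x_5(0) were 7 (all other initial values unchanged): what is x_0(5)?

Answer: x_0(5) = 63
Key observation: This trace re-runs the system from the modified initial state.

Derivation:
t=0: [38, 77, 17, 70, 78, 7, 75, 79]
t=1: [72, 57, 47, 66, 55, 28, 59, 54]
t=2: [68, 79, 79, 73, 79, 68, 78, 79]
t=3: [68, 55, 55, 63, 55, 68, 56, 55]
t=4: [72, 80, 80, 76, 80, 72, 80, 80]
t=5: [63, 52, 52, 59, 52, 63, 52, 52]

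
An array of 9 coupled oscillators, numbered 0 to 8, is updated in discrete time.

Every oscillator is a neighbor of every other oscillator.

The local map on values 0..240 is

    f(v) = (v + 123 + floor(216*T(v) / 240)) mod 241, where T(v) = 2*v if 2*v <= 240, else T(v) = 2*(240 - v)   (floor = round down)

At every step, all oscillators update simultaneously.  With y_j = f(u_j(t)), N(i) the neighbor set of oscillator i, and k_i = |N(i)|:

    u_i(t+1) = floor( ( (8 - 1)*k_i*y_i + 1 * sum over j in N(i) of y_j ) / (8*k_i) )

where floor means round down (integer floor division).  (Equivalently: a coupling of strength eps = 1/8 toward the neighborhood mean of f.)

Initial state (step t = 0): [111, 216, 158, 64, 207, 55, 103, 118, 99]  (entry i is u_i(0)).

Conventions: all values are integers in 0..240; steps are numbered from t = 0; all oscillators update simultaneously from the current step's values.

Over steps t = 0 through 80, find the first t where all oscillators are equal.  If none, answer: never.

Simulating step by step:
t=0: [111, 216, 158, 64, 207, 55, 103, 118, 99]  (not all equal)
t=1: [185, 141, 181, 72, 147, 51, 166, 202, 157]  (not all equal)
t=2: [163, 193, 166, 92, 189, 41, 176, 151, 182]  (not all equal)
t=3: [182, 161, 180, 144, 164, 228, 173, 190, 169]  (not all equal)
t=4: [168, 183, 170, 194, 180, 136, 174, 163, 177]  (not all equal)
t=5: [178, 168, 177, 160, 170, 200, 174, 182, 172]  (not all equal)
t=6: [171, 178, 172, 184, 177, 156, 173, 168, 175]  (not all equal)
t=7: [176, 171, 175, 167, 172, 187, 175, 178, 174]  (not all equal)
t=8: [173, 176, 173, 179, 175, 165, 173, 171, 173]  (not all equal)
t=9: [175, 173, 175, 170, 174, 181, 175, 176, 175]  (not all equal)
t=10: [173, 174, 173, 177, 173, 169, 173, 173, 173]  (not all equal)
t=11: [174, 174, 174, 172, 174, 177, 174, 174, 174]  (not all equal)
t=12: [174, 174, 174, 175, 174, 172, 174, 174, 174]  (not all equal)
t=13: [174, 174, 174, 174, 174, 175, 174, 174, 174]  (not all equal)
t=14: [174, 174, 174, 174, 174, 174, 174, 174, 174]  (all equal)

Answer: 14
Key observation: Synchronization is absorbing here: once all oscillators are equal they stay equal, and step 14 is the first all-equal step.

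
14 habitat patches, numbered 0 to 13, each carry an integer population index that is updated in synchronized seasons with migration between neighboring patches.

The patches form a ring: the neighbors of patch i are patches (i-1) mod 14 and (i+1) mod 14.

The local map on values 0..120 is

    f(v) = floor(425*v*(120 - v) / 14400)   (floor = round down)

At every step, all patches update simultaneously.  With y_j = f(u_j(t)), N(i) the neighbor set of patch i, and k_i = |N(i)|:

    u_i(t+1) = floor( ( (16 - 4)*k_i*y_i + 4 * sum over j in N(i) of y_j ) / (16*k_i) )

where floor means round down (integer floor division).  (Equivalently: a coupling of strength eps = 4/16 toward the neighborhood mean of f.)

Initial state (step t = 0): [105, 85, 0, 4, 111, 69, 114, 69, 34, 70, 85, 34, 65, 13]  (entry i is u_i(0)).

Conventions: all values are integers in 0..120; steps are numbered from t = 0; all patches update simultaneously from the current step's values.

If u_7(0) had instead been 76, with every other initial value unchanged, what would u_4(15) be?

Answer: u_4(15) = 99
Key observation: This trace re-runs the system from the modified initial state.

Derivation:
t=0: [105, 85, 0, 4, 111, 69, 114, 76, 34, 70, 85, 34, 65, 13]
t=1: [50, 71, 12, 13, 36, 83, 40, 86, 89, 98, 88, 88, 94, 49]
t=2: [102, 94, 46, 46, 83, 90, 92, 86, 79, 67, 80, 81, 77, 98]
t=3: [57, 73, 96, 98, 89, 80, 77, 85, 95, 101, 95, 93, 92, 66]
t=4: [104, 97, 71, 65, 80, 92, 95, 86, 70, 59, 68, 73, 79, 101]
t=5: [51, 67, 97, 103, 93, 77, 72, 86, 101, 105, 103, 100, 90, 60]
t=6: [103, 99, 68, 55, 74, 94, 99, 84, 58, 47, 51, 60, 79, 102]
t=7: [52, 65, 98, 104, 97, 74, 65, 87, 103, 101, 103, 104, 91, 58]
t=8: [104, 99, 66, 52, 67, 96, 101, 82, 55, 54, 51, 52, 77, 102]
t=9: [51, 65, 99, 104, 99, 71, 61, 88, 103, 104, 103, 103, 92, 58]
t=10: [103, 99, 65, 52, 64, 97, 102, 81, 54, 49, 50, 54, 76, 101]
t=11: [52, 65, 99, 104, 99, 68, 60, 89, 103, 102, 103, 103, 93, 60]
t=12: [104, 99, 65, 52, 64, 98, 102, 80, 55, 53, 51, 53, 75, 101]
t=13: [51, 65, 99, 104, 99, 67, 60, 90, 103, 104, 103, 103, 94, 60]
t=14: [103, 99, 65, 52, 64, 98, 102, 78, 54, 49, 50, 53, 73, 101]
t=15: [52, 65, 99, 104, 99, 67, 60, 91, 103, 102, 103, 103, 95, 61]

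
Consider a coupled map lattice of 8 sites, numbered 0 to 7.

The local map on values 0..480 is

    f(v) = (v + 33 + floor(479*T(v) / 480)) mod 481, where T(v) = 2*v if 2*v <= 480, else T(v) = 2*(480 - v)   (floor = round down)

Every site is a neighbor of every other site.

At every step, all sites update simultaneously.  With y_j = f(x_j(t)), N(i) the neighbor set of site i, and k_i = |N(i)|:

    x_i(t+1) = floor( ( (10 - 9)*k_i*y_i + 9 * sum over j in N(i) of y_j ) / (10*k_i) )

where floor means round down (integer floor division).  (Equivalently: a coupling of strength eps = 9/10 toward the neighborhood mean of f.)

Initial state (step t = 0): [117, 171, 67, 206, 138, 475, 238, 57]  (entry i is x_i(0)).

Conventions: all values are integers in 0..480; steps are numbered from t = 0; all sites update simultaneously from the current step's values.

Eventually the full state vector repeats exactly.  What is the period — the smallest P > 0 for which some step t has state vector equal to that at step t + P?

Answer: 2
Key observation: The state at step 26, [263, 263, 263, 263, 263, 263, 263, 263], reappears at step 28 — and no state repeats earlier — so the cycle the system enters has period 2.

Derivation:
t=0: [117, 171, 67, 206, 138, 475, 238, 57]
t=1: [220, 229, 224, 226, 218, 230, 223, 225]
t=2: [224, 223, 224, 223, 224, 223, 224, 224]
t=3: [221, 221, 221, 221, 221, 221, 221, 221]
t=4: [214, 214, 214, 214, 214, 214, 214, 214]
t=5: [193, 193, 193, 193, 193, 193, 193, 193]
t=6: [130, 130, 130, 130, 130, 130, 130, 130]
t=7: [422, 422, 422, 422, 422, 422, 422, 422]
t=8: [89, 89, 89, 89, 89, 89, 89, 89]
t=9: [299, 299, 299, 299, 299, 299, 299, 299]
t=10: [212, 212, 212, 212, 212, 212, 212, 212]
t=11: [187, 187, 187, 187, 187, 187, 187, 187]
t=12: [112, 112, 112, 112, 112, 112, 112, 112]
t=13: [368, 368, 368, 368, 368, 368, 368, 368]
t=14: [143, 143, 143, 143, 143, 143, 143, 143]
t=15: [461, 461, 461, 461, 461, 461, 461, 461]
t=16: [50, 50, 50, 50, 50, 50, 50, 50]
t=17: [182, 182, 182, 182, 182, 182, 182, 182]
t=18: [97, 97, 97, 97, 97, 97, 97, 97]
t=19: [323, 323, 323, 323, 323, 323, 323, 323]
t=20: [188, 188, 188, 188, 188, 188, 188, 188]
t=21: [115, 115, 115, 115, 115, 115, 115, 115]
t=22: [377, 377, 377, 377, 377, 377, 377, 377]
t=23: [134, 134, 134, 134, 134, 134, 134, 134]
t=24: [434, 434, 434, 434, 434, 434, 434, 434]
t=25: [77, 77, 77, 77, 77, 77, 77, 77]
t=26: [263, 263, 263, 263, 263, 263, 263, 263]
t=27: [248, 248, 248, 248, 248, 248, 248, 248]
t=28: [263, 263, 263, 263, 263, 263, 263, 263]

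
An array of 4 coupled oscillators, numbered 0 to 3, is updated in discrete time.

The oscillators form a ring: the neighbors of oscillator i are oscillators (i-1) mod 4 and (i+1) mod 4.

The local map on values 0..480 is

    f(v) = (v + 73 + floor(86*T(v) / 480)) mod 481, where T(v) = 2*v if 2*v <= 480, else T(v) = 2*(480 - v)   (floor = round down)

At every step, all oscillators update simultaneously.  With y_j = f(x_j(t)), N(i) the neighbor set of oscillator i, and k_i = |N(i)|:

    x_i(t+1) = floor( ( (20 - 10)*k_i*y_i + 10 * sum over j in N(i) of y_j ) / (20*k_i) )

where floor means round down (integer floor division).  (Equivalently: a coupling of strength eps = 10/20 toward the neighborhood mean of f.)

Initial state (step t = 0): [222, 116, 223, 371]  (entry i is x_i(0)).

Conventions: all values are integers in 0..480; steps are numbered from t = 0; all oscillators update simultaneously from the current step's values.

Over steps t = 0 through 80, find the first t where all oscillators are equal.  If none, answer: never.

Simulating step by step:
t=0: [222, 116, 223, 371]  (not all equal)
t=1: [245, 302, 245, 188]  (not all equal)
t=2: [392, 420, 392, 365]  (not all equal)
t=3: [135, 24, 135, 247]  (not all equal)
t=4: [255, 180, 255, 329]  (not all equal)
t=5: [397, 362, 397, 432]  (not all equal)
t=6: [138, 247, 138, 29]  (not all equal)
t=7: [258, 331, 258, 186]  (not all equal)
t=8: [400, 433, 400, 367]  (not all equal)
t=9: [140, 30, 140, 250]  (not all equal)
t=10: [261, 188, 261, 334]  (not all equal)
t=11: [402, 370, 402, 435]  (not all equal)
t=12: [21, 11, 21, 32]  (not all equal)
t=13: [101, 94, 101, 108]  (not all equal)
t=14: [209, 205, 209, 214]  (not all equal)
t=15: [356, 353, 356, 359]  (not all equal)
t=16: [473, 472, 473, 474]  (not all equal)
t=17: [67, 66, 67, 67]  (not all equal)
t=18: [163, 163, 163, 164]  (not all equal)
t=19: [294, 294, 294, 294]  (all equal)

Answer: 19
Key observation: Synchronization is absorbing here: once all oscillators are equal they stay equal, and step 19 is the first all-equal step.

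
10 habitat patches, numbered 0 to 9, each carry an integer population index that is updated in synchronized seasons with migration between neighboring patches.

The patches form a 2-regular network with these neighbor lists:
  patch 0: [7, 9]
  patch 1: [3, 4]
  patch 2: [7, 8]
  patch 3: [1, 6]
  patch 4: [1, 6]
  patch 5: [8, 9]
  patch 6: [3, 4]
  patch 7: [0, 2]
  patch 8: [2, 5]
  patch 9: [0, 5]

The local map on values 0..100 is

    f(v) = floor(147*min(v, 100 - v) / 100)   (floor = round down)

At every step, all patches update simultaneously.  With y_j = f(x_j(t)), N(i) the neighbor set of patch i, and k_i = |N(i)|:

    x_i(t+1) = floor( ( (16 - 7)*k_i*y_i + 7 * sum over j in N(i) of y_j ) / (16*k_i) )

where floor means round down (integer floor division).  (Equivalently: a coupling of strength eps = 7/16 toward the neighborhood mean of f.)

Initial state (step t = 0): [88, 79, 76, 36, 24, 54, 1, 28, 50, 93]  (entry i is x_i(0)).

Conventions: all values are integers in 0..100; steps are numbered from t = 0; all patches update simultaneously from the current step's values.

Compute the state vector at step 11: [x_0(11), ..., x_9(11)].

Simulating step by step:
t=0: [88, 79, 76, 36, 24, 54, 1, 28, 50, 93]
t=1: [20, 35, 44, 36, 26, 55, 19, 34, 63, 24]
t=2: [34, 48, 58, 46, 38, 56, 34, 47, 58, 40]
t=3: [55, 66, 62, 63, 56, 62, 54, 62, 61, 57]
t=4: [62, 53, 55, 55, 61, 57, 63, 57, 56, 61]
t=5: [57, 65, 64, 64, 58, 61, 57, 61, 64, 57]
t=6: [61, 53, 53, 54, 59, 57, 60, 57, 53, 61]
t=7: [58, 66, 67, 65, 61, 63, 60, 63, 67, 58]
t=8: [59, 51, 49, 52, 55, 54, 56, 54, 49, 59]
t=9: [61, 70, 70, 69, 66, 66, 65, 66, 70, 61]
t=10: [55, 45, 45, 46, 48, 49, 49, 49, 45, 55]
t=11: [67, 67, 67, 67, 69, 69, 70, 69, 67, 67]

Answer: [67, 67, 67, 67, 69, 69, 70, 69, 67, 67]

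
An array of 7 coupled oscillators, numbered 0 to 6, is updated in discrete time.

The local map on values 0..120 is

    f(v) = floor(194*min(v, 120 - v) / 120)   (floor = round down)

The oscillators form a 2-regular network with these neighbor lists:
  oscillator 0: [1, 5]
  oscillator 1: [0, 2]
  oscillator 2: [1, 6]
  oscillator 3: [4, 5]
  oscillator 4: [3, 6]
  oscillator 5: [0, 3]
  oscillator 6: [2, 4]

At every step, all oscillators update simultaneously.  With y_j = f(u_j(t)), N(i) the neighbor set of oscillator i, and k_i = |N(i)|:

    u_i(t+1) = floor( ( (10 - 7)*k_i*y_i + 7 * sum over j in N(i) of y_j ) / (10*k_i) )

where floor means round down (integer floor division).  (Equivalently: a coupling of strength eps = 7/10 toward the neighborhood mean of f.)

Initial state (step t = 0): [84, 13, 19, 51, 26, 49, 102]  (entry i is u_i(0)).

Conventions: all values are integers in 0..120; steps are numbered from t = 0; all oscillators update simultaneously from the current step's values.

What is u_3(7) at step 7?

Simulating step by step:
t=0: [84, 13, 19, 51, 26, 49, 102]
t=1: [52, 37, 26, 66, 51, 72, 33]
t=2: [72, 61, 51, 81, 73, 82, 59]
t=3: [77, 84, 91, 66, 77, 67, 83]
t=4: [70, 57, 54, 80, 71, 80, 57]
t=5: [78, 86, 90, 69, 78, 69, 85]
t=6: [67, 56, 52, 76, 68, 76, 57]
t=7: [81, 86, 88, 75, 82, 75, 86]

Answer: u_3(7) = 75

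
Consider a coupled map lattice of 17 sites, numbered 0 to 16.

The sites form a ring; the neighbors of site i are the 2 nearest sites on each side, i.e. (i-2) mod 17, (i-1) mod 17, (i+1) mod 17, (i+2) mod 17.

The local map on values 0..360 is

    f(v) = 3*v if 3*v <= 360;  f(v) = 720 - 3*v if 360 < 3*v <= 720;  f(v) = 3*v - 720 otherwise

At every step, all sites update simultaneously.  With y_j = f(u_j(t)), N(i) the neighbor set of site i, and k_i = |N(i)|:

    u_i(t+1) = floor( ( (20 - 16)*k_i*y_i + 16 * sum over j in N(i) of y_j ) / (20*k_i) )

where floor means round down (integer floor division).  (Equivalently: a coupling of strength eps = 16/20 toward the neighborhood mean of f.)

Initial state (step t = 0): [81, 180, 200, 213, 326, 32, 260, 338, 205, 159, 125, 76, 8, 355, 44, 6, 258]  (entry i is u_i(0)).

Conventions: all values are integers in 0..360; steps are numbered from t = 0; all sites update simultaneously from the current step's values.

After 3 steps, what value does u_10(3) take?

Simulating step by step:
t=0: [81, 180, 200, 213, 326, 32, 260, 338, 205, 159, 125, 76, 8, 355, 44, 6, 258]
t=1: [123, 135, 176, 147, 123, 157, 162, 159, 209, 243, 189, 237, 214, 149, 114, 158, 125]
t=2: [289, 296, 297, 277, 261, 271, 234, 165, 146, 101, 68, 104, 171, 189, 256, 311, 319]
t=3: [187, 166, 132, 121, 91, 102, 136, 184, 206, 265, 261, 235, 184, 186, 171, 159, 162]

Answer: u_10(3) = 261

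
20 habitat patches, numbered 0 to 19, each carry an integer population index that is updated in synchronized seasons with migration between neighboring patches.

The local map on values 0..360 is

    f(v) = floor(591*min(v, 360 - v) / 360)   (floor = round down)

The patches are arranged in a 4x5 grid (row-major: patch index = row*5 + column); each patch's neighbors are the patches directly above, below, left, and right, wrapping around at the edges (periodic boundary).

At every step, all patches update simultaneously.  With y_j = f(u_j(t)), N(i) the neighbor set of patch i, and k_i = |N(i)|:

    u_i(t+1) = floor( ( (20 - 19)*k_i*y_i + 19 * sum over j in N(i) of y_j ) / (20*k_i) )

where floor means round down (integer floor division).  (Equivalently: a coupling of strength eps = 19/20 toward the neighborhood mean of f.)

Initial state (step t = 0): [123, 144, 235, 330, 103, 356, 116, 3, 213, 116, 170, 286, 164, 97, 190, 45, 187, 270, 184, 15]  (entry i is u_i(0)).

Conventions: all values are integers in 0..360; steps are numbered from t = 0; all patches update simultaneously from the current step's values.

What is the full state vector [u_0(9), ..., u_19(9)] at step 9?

Simulating step by step:
t=0: [123, 144, 235, 330, 103, 356, 116, 3, 213, 116, 170, 286, 164, 97, 190, 45, 187, 270, 184, 15]
t=1: [125, 220, 113, 216, 118, 204, 96, 215, 107, 174, 127, 248, 115, 263, 168, 190, 151, 255, 104, 193]
t=2: [237, 200, 217, 183, 247, 215, 223, 179, 226, 227, 246, 199, 188, 199, 233, 235, 217, 196, 208, 231]
t=3: [221, 225, 276, 225, 227, 209, 262, 242, 263, 212, 226, 233, 272, 240, 219, 208, 249, 250, 258, 211]
t=4: [233, 178, 200, 172, 232, 213, 214, 152, 210, 215, 233, 177, 191, 176, 225, 219, 212, 158, 208, 217]
t=5: [241, 240, 270, 243, 238, 224, 266, 255, 263, 229, 243, 243, 271, 250, 240, 223, 266, 257, 264, 228]
t=6: [210, 164, 180, 167, 204, 190, 193, 152, 188, 195, 208, 163, 176, 165, 200, 190, 193, 151, 187, 195]
t=7: [269, 272, 261, 278, 264, 260, 266, 282, 266, 269, 270, 271, 259, 278, 264, 260, 265, 283, 266, 270]
t=8: [156, 154, 134, 155, 145, 150, 145, 157, 137, 157, 157, 154, 135, 156, 144, 150, 145, 157, 136, 157]
t=9: [246, 238, 253, 227, 255, 251, 251, 227, 254, 237, 245, 239, 253, 227, 255, 251, 251, 226, 254, 236]

Answer: [246, 238, 253, 227, 255, 251, 251, 227, 254, 237, 245, 239, 253, 227, 255, 251, 251, 226, 254, 236]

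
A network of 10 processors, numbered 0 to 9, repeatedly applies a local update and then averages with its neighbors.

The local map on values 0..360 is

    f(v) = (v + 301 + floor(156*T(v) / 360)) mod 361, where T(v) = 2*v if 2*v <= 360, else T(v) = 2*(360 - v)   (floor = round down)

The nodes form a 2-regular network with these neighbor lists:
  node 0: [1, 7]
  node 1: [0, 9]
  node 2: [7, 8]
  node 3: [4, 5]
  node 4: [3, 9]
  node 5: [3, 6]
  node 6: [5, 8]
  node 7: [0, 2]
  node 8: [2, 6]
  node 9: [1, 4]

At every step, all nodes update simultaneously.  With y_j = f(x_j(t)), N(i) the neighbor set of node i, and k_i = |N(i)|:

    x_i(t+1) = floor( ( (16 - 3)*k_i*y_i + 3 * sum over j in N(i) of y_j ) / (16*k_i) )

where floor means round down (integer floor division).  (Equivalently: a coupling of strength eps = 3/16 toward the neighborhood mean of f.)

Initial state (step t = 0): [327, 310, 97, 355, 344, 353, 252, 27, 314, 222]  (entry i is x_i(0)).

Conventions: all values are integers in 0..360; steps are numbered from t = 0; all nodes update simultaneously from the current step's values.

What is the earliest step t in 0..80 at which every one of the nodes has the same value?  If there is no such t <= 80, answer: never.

Simulating step by step:
t=0: [327, 310, 97, 355, 344, 353, 252, 27, 314, 222]  (not all equal)
t=1: [300, 292, 158, 298, 295, 297, 287, 324, 276, 283]  (not all equal)
t=2: [292, 290, 244, 291, 290, 290, 289, 289, 283, 289]  (not all equal)
t=3: [290, 290, 285, 290, 290, 290, 289, 289, 288, 290]  (not all equal)
t=4: [290, 290, 290, 290, 290, 290, 290, 290, 290, 290]  (all equal)

Answer: 4
Key observation: Synchronization is absorbing here: once all nodes are equal they stay equal, and step 4 is the first all-equal step.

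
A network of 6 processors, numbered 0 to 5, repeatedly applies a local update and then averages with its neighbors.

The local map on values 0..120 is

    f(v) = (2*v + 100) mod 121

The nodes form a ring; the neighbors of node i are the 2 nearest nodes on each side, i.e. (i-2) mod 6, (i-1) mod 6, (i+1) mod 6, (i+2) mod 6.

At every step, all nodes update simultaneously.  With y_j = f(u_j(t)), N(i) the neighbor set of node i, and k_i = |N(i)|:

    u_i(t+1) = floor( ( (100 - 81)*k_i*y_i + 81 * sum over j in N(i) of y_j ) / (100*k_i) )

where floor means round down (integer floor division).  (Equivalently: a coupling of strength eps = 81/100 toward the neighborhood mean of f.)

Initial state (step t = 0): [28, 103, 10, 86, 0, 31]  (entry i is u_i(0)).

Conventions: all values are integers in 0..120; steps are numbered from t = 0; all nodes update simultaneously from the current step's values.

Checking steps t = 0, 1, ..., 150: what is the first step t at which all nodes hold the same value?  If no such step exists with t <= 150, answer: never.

Simulating step by step:
t=0: [28, 103, 10, 86, 0, 31]  (not all equal)
t=1: [72, 57, 69, 71, 64, 54]  (not all equal)
t=2: [82, 59, 63, 81, 62, 57]  (not all equal)
t=3: [84, 67, 68, 84, 68, 66]  (not all equal)
t=4: [96, 77, 78, 96, 78, 77]  (not all equal)
t=5: [20, 27, 28, 20, 28, 27]  (not all equal)
t=6: [31, 27, 28, 31, 28, 27]  (not all equal)
t=7: [35, 36, 37, 35, 37, 36]  (not all equal)
t=8: [51, 50, 50, 51, 50, 50]  (not all equal)
t=9: [79, 79, 79, 79, 79, 79]  (all equal)

Answer: 9
Key observation: Synchronization is absorbing here: once all nodes are equal they stay equal, and step 9 is the first all-equal step.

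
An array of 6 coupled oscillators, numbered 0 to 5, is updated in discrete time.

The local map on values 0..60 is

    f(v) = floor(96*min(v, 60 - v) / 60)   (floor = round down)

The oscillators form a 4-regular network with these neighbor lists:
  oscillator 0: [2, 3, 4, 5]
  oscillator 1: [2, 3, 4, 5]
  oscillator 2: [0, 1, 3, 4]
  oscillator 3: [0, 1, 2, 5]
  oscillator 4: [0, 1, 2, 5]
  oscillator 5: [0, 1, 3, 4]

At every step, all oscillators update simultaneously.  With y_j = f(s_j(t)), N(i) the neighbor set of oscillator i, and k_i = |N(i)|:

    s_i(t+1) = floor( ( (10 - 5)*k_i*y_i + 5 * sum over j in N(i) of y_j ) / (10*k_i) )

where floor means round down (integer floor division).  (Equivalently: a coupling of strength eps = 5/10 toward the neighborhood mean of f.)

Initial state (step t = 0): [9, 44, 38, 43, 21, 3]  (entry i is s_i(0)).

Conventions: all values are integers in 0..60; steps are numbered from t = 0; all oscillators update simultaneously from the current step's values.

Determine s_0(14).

Answer: s_0(14) = 25

Derivation:
t=0: [9, 44, 38, 43, 21, 3]
t=1: [19, 24, 29, 23, 26, 14]
t=2: [33, 37, 41, 35, 37, 29]
t=3: [40, 37, 34, 39, 37, 42]
t=4: [33, 35, 37, 33, 35, 31]
t=5: [42, 40, 38, 42, 40, 43]
t=6: [29, 31, 32, 29, 31, 28]
t=7: [45, 45, 45, 45, 45, 45]
t=8: [24, 24, 24, 24, 24, 24]
t=9: [38, 38, 38, 38, 38, 38]
t=10: [35, 35, 35, 35, 35, 35]
t=11: [40, 40, 40, 40, 40, 40]
t=12: [32, 32, 32, 32, 32, 32]
t=13: [44, 44, 44, 44, 44, 44]
t=14: [25, 25, 25, 25, 25, 25]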